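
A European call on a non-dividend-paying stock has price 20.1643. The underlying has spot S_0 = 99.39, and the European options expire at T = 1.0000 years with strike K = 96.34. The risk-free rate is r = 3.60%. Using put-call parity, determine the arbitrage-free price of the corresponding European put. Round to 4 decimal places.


Put-call parity: C - P = S_0 * exp(-qT) - K * exp(-rT).
S_0 * exp(-qT) = 99.3900 * 1.00000000 = 99.39000000
K * exp(-rT) = 96.3400 * 0.96464029 = 92.93344587
P = C - S*exp(-qT) + K*exp(-rT)
P = 20.1643 - 99.39000000 + 92.93344587 = 13.7077

Answer: Put price = 13.7077


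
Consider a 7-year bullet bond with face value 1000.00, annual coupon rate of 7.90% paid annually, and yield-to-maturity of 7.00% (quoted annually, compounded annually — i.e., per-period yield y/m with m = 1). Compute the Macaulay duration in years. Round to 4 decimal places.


Coupon per period c = face * coupon_rate / m = 79.000000
Periods per year m = 1; per-period yield y/m = 0.070000
Number of cashflows N = 7
Cashflows (t years, CF_t, discount factor 1/(1+y/m)^(m*t), PV):
  t = 1.0000: CF_t = 79.000000, DF = 0.934579, PV = 73.831776
  t = 2.0000: CF_t = 79.000000, DF = 0.873439, PV = 69.001660
  t = 3.0000: CF_t = 79.000000, DF = 0.816298, PV = 64.487532
  t = 4.0000: CF_t = 79.000000, DF = 0.762895, PV = 60.268722
  t = 5.0000: CF_t = 79.000000, DF = 0.712986, PV = 56.325908
  t = 6.0000: CF_t = 79.000000, DF = 0.666342, PV = 52.641036
  t = 7.0000: CF_t = 1079.000000, DF = 0.622750, PV = 671.946971
Price P = sum_t PV_t = 1048.503605
Macaulay numerator sum_t t * PV_t:
  t * PV_t at t = 1.0000: 73.831776
  t * PV_t at t = 2.0000: 138.003319
  t * PV_t at t = 3.0000: 193.462597
  t * PV_t at t = 4.0000: 241.074887
  t * PV_t at t = 5.0000: 281.629541
  t * PV_t at t = 6.0000: 315.846214
  t * PV_t at t = 7.0000: 4703.628800
Macaulay duration D = (sum_t t * PV_t) / P = 5947.477134 / 1048.503605 = 5.672348

Answer: Macaulay duration = 5.6723 years


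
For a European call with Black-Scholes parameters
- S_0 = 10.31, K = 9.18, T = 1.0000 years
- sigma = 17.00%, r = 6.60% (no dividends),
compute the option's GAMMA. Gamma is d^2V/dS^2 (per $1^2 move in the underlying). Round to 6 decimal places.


d1 = 1.1561005494; d2 = 0.9861005494
phi(d1) = 0.2044927465; exp(-qT) = 1.0000000000; exp(-rT) = 0.9361308643
Gamma = exp(-qT) * phi(d1) / (S * sigma * sqrt(T)) = 1.0000000000 * 0.2044927465 / (10.3100 * 0.1700 * 1.0000000000) = 0.116673

Answer: Gamma = 0.116673


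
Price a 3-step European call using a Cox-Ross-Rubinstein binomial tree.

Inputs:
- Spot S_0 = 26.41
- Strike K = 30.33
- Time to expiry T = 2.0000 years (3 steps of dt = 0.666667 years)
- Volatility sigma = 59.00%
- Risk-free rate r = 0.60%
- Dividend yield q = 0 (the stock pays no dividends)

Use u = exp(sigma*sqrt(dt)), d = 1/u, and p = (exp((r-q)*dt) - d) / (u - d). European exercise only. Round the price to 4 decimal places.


dt = T/N = 0.666667
u = exp(sigma*sqrt(dt)) = 1.618877; d = 1/u = 0.617712
p = (exp((r-q)*dt) - d) / (u - d) = 0.385846
Discount per step: exp(-r*dt) = 0.996008
Stock lattice S(k, i) with i counting down-moves:
  k=0: S(0,0) = 26.4100
  k=1: S(1,0) = 42.7546; S(1,1) = 16.3138
  k=2: S(2,0) = 69.2144; S(2,1) = 26.4100; S(2,2) = 10.0772
  k=3: S(3,0) = 112.0496; S(3,1) = 42.7546; S(3,2) = 16.3138; S(3,3) = 6.2248
Terminal payoffs V(N, i) = max(S_T - K, 0):
  V(3,0) = 81.719605; V(3,1) = 12.424554; V(3,2) = 0.000000; V(3,3) = 0.000000
Backward induction: V(k, i) = exp(-r*dt) * [p * V(k+1, i) + (1-p) * V(k+1, i+1)].
  V(2,0) = exp(-r*dt) * [p*81.719605 + (1-p)*12.424554] = 39.005461
  V(2,1) = exp(-r*dt) * [p*12.424554 + (1-p)*0.000000] = 4.774831
  V(2,2) = exp(-r*dt) * [p*0.000000 + (1-p)*0.000000] = 0.000000
  V(1,0) = exp(-r*dt) * [p*39.005461 + (1-p)*4.774831] = 17.910807
  V(1,1) = exp(-r*dt) * [p*4.774831 + (1-p)*0.000000] = 1.834996
  V(0,0) = exp(-r*dt) * [p*17.910807 + (1-p)*1.834996] = 8.005702

Answer: Price = V(0,0) = 8.0057


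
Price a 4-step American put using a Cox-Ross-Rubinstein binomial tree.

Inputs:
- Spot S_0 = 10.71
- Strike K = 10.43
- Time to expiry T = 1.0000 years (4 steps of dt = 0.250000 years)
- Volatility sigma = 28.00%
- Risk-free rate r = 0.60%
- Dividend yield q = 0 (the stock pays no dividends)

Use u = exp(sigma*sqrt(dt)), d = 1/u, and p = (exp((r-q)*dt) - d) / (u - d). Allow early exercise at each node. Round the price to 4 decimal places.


Answer: Price = V(0,0) = 0.9884

Derivation:
dt = T/N = 0.250000
u = exp(sigma*sqrt(dt)) = 1.150274; d = 1/u = 0.869358
p = (exp((r-q)*dt) - d) / (u - d) = 0.470401
Discount per step: exp(-r*dt) = 0.998501
Stock lattice S(k, i) with i counting down-moves:
  k=0: S(0,0) = 10.7100
  k=1: S(1,0) = 12.3194; S(1,1) = 9.3108
  k=2: S(2,0) = 14.1707; S(2,1) = 10.7100; S(2,2) = 8.0944
  k=3: S(3,0) = 16.3002; S(3,1) = 12.3194; S(3,2) = 9.3108; S(3,3) = 7.0370
  k=4: S(4,0) = 18.7497; S(4,1) = 14.1707; S(4,2) = 10.7100; S(4,3) = 8.0944; S(4,4) = 6.1176
Terminal payoffs V(N, i) = max(K - S_T, 0):
  V(4,0) = 0.000000; V(4,1) = 0.000000; V(4,2) = 0.000000; V(4,3) = 2.335556; V(4,4) = 4.312351
Backward induction: V(k, i) = exp(-r*dt) * [p * V(k+1, i) + (1-p) * V(k+1, i+1)]; then take max(V_cont, immediate exercise) for American.
  V(3,0) = exp(-r*dt) * [p*0.000000 + (1-p)*0.000000] = 0.000000; exercise = 0.000000; V(3,0) = max -> 0.000000
  V(3,1) = exp(-r*dt) * [p*0.000000 + (1-p)*0.000000] = 0.000000; exercise = 0.000000; V(3,1) = max -> 0.000000
  V(3,2) = exp(-r*dt) * [p*0.000000 + (1-p)*2.335556] = 1.235055; exercise = 1.119173; V(3,2) = max -> 1.235055
  V(3,3) = exp(-r*dt) * [p*2.335556 + (1-p)*4.312351] = 3.377395; exercise = 3.393029; V(3,3) = max -> 3.393029
  V(2,0) = exp(-r*dt) * [p*0.000000 + (1-p)*0.000000] = 0.000000; exercise = 0.000000; V(2,0) = max -> 0.000000
  V(2,1) = exp(-r*dt) * [p*0.000000 + (1-p)*1.235055] = 0.653104; exercise = 0.000000; V(2,1) = max -> 0.653104
  V(2,2) = exp(-r*dt) * [p*1.235055 + (1-p)*3.393029] = 2.374352; exercise = 2.335556; V(2,2) = max -> 2.374352
  V(1,0) = exp(-r*dt) * [p*0.000000 + (1-p)*0.653104] = 0.345365; exercise = 0.000000; V(1,0) = max -> 0.345365
  V(1,1) = exp(-r*dt) * [p*0.653104 + (1-p)*2.374352] = 1.562330; exercise = 1.119173; V(1,1) = max -> 1.562330
  V(0,0) = exp(-r*dt) * [p*0.345365 + (1-p)*1.562330] = 0.988385; exercise = 0.000000; V(0,0) = max -> 0.988385


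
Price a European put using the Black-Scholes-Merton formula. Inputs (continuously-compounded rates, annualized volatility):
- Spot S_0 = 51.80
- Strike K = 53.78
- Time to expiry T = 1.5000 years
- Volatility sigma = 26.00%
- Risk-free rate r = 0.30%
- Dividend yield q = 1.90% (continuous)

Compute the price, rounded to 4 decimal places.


d1 = (ln(S/K) + (r - q + 0.5*sigma^2) * T) / (sigma * sqrt(T)) = -0.03395213
d2 = d1 - sigma * sqrt(T) = -0.35238580
exp(-rT) = 0.99551011; exp(-qT) = 0.97190229
P = K * exp(-rT) * N(-d2) - S_0 * exp(-qT) * N(-d1)
N(-d1) = 0.51354234; N(-d2) = 0.63772552
P = 53.7800 * 0.99551011 * 0.63772552 - 51.8000 * 0.97190229 * 0.51354234 = 8.2888

Answer: Price = 8.2888


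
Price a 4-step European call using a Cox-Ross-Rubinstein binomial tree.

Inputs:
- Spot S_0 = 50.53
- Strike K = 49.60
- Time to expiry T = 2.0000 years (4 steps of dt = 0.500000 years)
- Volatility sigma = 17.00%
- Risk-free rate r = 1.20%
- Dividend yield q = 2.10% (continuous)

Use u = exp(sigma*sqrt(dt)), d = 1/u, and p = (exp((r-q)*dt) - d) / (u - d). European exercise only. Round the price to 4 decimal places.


dt = T/N = 0.500000
u = exp(sigma*sqrt(dt)) = 1.127732; d = 1/u = 0.886736
p = (exp((r-q)*dt) - d) / (u - d) = 0.451354
Discount per step: exp(-r*dt) = 0.994018
Stock lattice S(k, i) with i counting down-moves:
  k=0: S(0,0) = 50.5300
  k=1: S(1,0) = 56.9843; S(1,1) = 44.8068
  k=2: S(2,0) = 64.2630; S(2,1) = 50.5300; S(2,2) = 39.7318
  k=3: S(3,0) = 72.4714; S(3,1) = 56.9843; S(3,2) = 44.8068; S(3,3) = 35.2316
  k=4: S(4,0) = 81.7283; S(4,1) = 64.2630; S(4,2) = 50.5300; S(4,3) = 39.7318; S(4,4) = 31.2411
Terminal payoffs V(N, i) = max(S_T - K, 0):
  V(4,0) = 32.128259; V(4,1) = 14.662967; V(4,2) = 0.930000; V(4,3) = 0.000000; V(4,4) = 0.000000
Backward induction: V(k, i) = exp(-r*dt) * [p * V(k+1, i) + (1-p) * V(k+1, i+1)].
  V(3,0) = exp(-r*dt) * [p*32.128259 + (1-p)*14.662967] = 22.411117
  V(3,1) = exp(-r*dt) * [p*14.662967 + (1-p)*0.930000] = 7.085780
  V(3,2) = exp(-r*dt) * [p*0.930000 + (1-p)*0.000000] = 0.417248
  V(3,3) = exp(-r*dt) * [p*0.000000 + (1-p)*0.000000] = 0.000000
  V(2,0) = exp(-r*dt) * [p*22.411117 + (1-p)*7.085780] = 13.919159
  V(2,1) = exp(-r*dt) * [p*7.085780 + (1-p)*0.417248] = 3.406612
  V(2,2) = exp(-r*dt) * [p*0.417248 + (1-p)*0.000000] = 0.187200
  V(1,0) = exp(-r*dt) * [p*13.919159 + (1-p)*3.406612] = 8.102725
  V(1,1) = exp(-r*dt) * [p*3.406612 + (1-p)*0.187200] = 1.630481
  V(0,0) = exp(-r*dt) * [p*8.102725 + (1-p)*1.630481] = 4.524522

Answer: Price = V(0,0) = 4.5245


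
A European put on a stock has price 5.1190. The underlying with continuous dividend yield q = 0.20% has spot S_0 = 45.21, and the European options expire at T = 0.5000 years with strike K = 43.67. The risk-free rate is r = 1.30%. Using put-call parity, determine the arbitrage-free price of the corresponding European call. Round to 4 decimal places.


Answer: Call price = 6.8967

Derivation:
Put-call parity: C - P = S_0 * exp(-qT) - K * exp(-rT).
S_0 * exp(-qT) = 45.2100 * 0.99900050 = 45.16481260
K * exp(-rT) = 43.6700 * 0.99352108 = 43.38706553
C = P + S*exp(-qT) - K*exp(-rT)
C = 5.1190 + 45.16481260 - 43.38706553 = 6.8967


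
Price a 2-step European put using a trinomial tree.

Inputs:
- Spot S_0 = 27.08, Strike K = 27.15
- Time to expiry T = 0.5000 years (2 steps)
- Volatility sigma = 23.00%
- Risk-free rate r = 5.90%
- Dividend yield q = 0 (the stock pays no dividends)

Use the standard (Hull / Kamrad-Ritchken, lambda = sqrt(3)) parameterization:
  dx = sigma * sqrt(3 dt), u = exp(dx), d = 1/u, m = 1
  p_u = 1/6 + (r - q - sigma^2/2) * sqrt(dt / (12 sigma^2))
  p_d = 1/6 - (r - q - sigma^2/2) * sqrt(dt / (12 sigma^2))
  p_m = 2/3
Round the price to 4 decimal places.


Answer: Price = V(0,0) = 1.1593

Derivation:
dt = T/N = 0.250000; dx = sigma*sqrt(3*dt) = 0.199186
u = exp(dx) = 1.220409; d = 1/u = 0.819398
p_u = 0.187094, p_m = 0.666667, p_d = 0.146240
Discount per step: exp(-r*dt) = 0.985358
Stock lattice S(k, j) with j the centered position index:
  k=0: S(0,+0) = 27.0800
  k=1: S(1,-1) = 22.1893; S(1,+0) = 27.0800; S(1,+1) = 33.0487
  k=2: S(2,-2) = 18.1818; S(2,-1) = 22.1893; S(2,+0) = 27.0800; S(2,+1) = 33.0487; S(2,+2) = 40.3329
Terminal payoffs V(N, j) = max(K - S_T, 0):
  V(2,-2) = 8.968151; V(2,-1) = 4.960713; V(2,+0) = 0.070000; V(2,+1) = 0.000000; V(2,+2) = 0.000000
Backward induction: V(k, j) = exp(-r*dt) * [p_u * V(k+1, j+1) + p_m * V(k+1, j) + p_d * V(k+1, j-1)]
  V(1,-1) = exp(-r*dt) * [p_u*0.070000 + p_m*4.960713 + p_d*8.968151] = 4.563922
  V(1,+0) = exp(-r*dt) * [p_u*0.000000 + p_m*0.070000 + p_d*4.960713] = 0.760815
  V(1,+1) = exp(-r*dt) * [p_u*0.000000 + p_m*0.000000 + p_d*0.070000] = 0.010087
  V(0,+0) = exp(-r*dt) * [p_u*0.010087 + p_m*0.760815 + p_d*4.563922] = 1.159298


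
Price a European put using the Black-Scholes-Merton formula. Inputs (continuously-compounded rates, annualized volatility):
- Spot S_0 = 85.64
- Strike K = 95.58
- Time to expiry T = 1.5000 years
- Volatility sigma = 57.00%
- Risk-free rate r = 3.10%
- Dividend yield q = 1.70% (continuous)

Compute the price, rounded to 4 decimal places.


d1 = (ln(S/K) + (r - q + 0.5*sigma^2) * T) / (sigma * sqrt(T)) = 0.22183477
d2 = d1 - sigma * sqrt(T) = -0.47626980
exp(-rT) = 0.95456456; exp(-qT) = 0.97482238
P = K * exp(-rT) * N(-d2) - S_0 * exp(-qT) * N(-d1)
N(-d1) = 0.41222125; N(-d2) = 0.68305891
P = 95.5800 * 0.95456456 * 0.68305891 - 85.6400 * 0.97482238 * 0.41222125 = 27.9066

Answer: Price = 27.9066


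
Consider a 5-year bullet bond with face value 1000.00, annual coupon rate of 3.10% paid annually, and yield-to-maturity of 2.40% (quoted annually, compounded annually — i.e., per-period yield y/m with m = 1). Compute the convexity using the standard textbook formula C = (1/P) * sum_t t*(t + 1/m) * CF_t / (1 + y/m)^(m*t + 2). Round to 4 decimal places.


Answer: Convexity = 26.4317

Derivation:
Coupon per period c = face * coupon_rate / m = 31.000000
Periods per year m = 1; per-period yield y/m = 0.024000
Number of cashflows N = 5
Cashflows (t years, CF_t, discount factor 1/(1+y/m)^(m*t), PV):
  t = 1.0000: CF_t = 31.000000, DF = 0.976562, PV = 30.273438
  t = 2.0000: CF_t = 31.000000, DF = 0.953674, PV = 29.563904
  t = 3.0000: CF_t = 31.000000, DF = 0.931323, PV = 28.871000
  t = 4.0000: CF_t = 31.000000, DF = 0.909495, PV = 28.194336
  t = 5.0000: CF_t = 1031.000000, DF = 0.888178, PV = 915.711951
Price P = sum_t PV_t = 1032.614628
Convexity numerator sum_t t*(t + 1/m) * CF_t / (1+y/m)^(m*t + 2):
  t = 1.0000: term = 57.742000
  t = 2.0000: term = 169.166015
  t = 3.0000: term = 330.402372
  t = 4.0000: term = 537.764278
  t = 5.0000: term = 26198.729059
Convexity = (1/P) * sum = 27293.803722 / 1032.614628 = 26.431742


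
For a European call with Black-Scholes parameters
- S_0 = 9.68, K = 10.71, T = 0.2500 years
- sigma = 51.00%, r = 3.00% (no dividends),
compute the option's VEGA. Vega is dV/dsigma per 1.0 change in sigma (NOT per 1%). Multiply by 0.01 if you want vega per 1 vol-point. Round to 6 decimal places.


d1 = -0.2396215026; d2 = -0.4946215026
phi(d1) = 0.3876517998; exp(-qT) = 1.0000000000; exp(-rT) = 0.9925280548
Vega = S * exp(-qT) * phi(d1) * sqrt(T) = 9.6800 * 1.0000000000 * 0.3876517998 * 0.5000000000 = 1.876235

Answer: Vega = 1.876235


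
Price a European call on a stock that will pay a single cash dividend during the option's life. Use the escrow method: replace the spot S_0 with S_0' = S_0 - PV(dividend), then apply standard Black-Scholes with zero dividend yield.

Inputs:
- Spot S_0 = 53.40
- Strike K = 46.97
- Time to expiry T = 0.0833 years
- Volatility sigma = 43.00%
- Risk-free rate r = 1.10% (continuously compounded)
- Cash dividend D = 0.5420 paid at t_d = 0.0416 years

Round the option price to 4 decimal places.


Answer: Price = 6.4870

Derivation:
PV(D) = D * exp(-r * t_d) = 0.5420 * 0.99954250 = 0.54175204
S_0' = S_0 - PV(D) = 53.4000 - 0.54175204 = 52.85824796
d1 = (ln(S_0'/K) + (r + sigma^2/2)*T) / (sigma*sqrt(T)) = 1.02108343
d2 = d1 - sigma*sqrt(T) = 0.89697795
exp(-rT) = 0.99908412
N(d1) = 0.84639254; N(d2) = 0.81513466
C = S_0' * N(d1) - K * exp(-rT) * N(d2) = 52.85824796 * 0.84639254 - 46.9700 * 0.99908412 * 0.81513466 = 6.4870


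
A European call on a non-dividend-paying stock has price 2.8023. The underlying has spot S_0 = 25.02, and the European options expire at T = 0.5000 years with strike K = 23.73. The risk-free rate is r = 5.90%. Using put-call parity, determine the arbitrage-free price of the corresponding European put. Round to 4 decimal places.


Answer: Put price = 0.8225

Derivation:
Put-call parity: C - P = S_0 * exp(-qT) - K * exp(-rT).
S_0 * exp(-qT) = 25.0200 * 1.00000000 = 25.02000000
K * exp(-rT) = 23.7300 * 0.97093088 = 23.04018973
P = C - S*exp(-qT) + K*exp(-rT)
P = 2.8023 - 25.02000000 + 23.04018973 = 0.8225


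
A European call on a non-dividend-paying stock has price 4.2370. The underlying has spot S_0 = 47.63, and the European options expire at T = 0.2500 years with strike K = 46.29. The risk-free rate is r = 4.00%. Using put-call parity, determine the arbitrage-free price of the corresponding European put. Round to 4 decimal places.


Put-call parity: C - P = S_0 * exp(-qT) - K * exp(-rT).
S_0 * exp(-qT) = 47.6300 * 1.00000000 = 47.63000000
K * exp(-rT) = 46.2900 * 0.99004983 = 45.82940680
P = C - S*exp(-qT) + K*exp(-rT)
P = 4.2370 - 47.63000000 + 45.82940680 = 2.4364

Answer: Put price = 2.4364


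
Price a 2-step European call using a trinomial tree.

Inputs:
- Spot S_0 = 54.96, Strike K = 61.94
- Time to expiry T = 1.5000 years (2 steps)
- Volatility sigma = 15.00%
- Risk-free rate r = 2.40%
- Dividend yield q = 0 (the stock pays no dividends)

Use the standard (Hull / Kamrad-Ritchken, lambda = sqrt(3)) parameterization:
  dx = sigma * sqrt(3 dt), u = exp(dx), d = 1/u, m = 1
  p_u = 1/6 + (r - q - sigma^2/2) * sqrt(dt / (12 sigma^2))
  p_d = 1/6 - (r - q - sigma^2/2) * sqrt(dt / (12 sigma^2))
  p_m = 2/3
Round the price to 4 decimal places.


Answer: Price = V(0,0) = 2.4909

Derivation:
dt = T/N = 0.750000; dx = sigma*sqrt(3*dt) = 0.225000
u = exp(dx) = 1.252323; d = 1/u = 0.798516
p_u = 0.187917, p_m = 0.666667, p_d = 0.145417
Discount per step: exp(-r*dt) = 0.982161
Stock lattice S(k, j) with j the centered position index:
  k=0: S(0,+0) = 54.9600
  k=1: S(1,-1) = 43.8865; S(1,+0) = 54.9600; S(1,+1) = 68.8277
  k=2: S(2,-2) = 35.0440; S(2,-1) = 43.8865; S(2,+0) = 54.9600; S(2,+1) = 68.8277; S(2,+2) = 86.1944
Terminal payoffs V(N, j) = max(S_T - K, 0):
  V(2,-2) = 0.000000; V(2,-1) = 0.000000; V(2,+0) = 0.000000; V(2,+1) = 6.887656; V(2,+2) = 24.254438
Backward induction: V(k, j) = exp(-r*dt) * [p_u * V(k+1, j+1) + p_m * V(k+1, j) + p_d * V(k+1, j-1)]
  V(1,-1) = exp(-r*dt) * [p_u*0.000000 + p_m*0.000000 + p_d*0.000000] = 0.000000
  V(1,+0) = exp(-r*dt) * [p_u*6.887656 + p_m*0.000000 + p_d*0.000000] = 1.271216
  V(1,+1) = exp(-r*dt) * [p_u*24.254438 + p_m*6.887656 + p_d*0.000000] = 8.986365
  V(0,+0) = exp(-r*dt) * [p_u*8.986365 + p_m*1.271216 + p_d*0.000000] = 2.490923


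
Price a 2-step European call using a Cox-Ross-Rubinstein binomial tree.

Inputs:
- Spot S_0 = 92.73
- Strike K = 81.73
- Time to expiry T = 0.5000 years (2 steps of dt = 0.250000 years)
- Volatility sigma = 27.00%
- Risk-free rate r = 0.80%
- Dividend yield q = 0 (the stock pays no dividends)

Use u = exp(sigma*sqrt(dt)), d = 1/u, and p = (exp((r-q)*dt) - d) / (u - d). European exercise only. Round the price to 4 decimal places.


dt = T/N = 0.250000
u = exp(sigma*sqrt(dt)) = 1.144537; d = 1/u = 0.873716
p = (exp((r-q)*dt) - d) / (u - d) = 0.473694
Discount per step: exp(-r*dt) = 0.998002
Stock lattice S(k, i) with i counting down-moves:
  k=0: S(0,0) = 92.7300
  k=1: S(1,0) = 106.1329; S(1,1) = 81.0197
  k=2: S(2,0) = 121.4730; S(2,1) = 92.7300; S(2,2) = 70.7882
Terminal payoffs V(N, i) = max(S_T - K, 0):
  V(2,0) = 39.743004; V(2,1) = 11.000000; V(2,2) = 0.000000
Backward induction: V(k, i) = exp(-r*dt) * [p * V(k+1, i) + (1-p) * V(k+1, i+1)].
  V(1,0) = exp(-r*dt) * [p*39.743004 + (1-p)*11.000000] = 24.566193
  V(1,1) = exp(-r*dt) * [p*11.000000 + (1-p)*0.000000] = 5.200218
  V(0,0) = exp(-r*dt) * [p*24.566193 + (1-p)*5.200218] = 14.345036

Answer: Price = V(0,0) = 14.3450


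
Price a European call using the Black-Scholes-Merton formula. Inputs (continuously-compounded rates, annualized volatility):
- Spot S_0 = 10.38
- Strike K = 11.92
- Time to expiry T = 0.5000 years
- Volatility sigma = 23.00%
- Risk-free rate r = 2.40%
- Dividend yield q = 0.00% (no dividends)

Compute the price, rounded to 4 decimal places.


d1 = (ln(S/K) + (r - q + 0.5*sigma^2) * T) / (sigma * sqrt(T)) = -0.69549660
d2 = d1 - sigma * sqrt(T) = -0.85813116
exp(-rT) = 0.98807171; exp(-qT) = 1.00000000
C = S_0 * exp(-qT) * N(d1) - K * exp(-rT) * N(d2)
N(d1) = 0.24337207; N(d2) = 0.19541002
C = 10.3800 * 1.00000000 * 0.24337207 - 11.9200 * 0.98807171 * 0.19541002 = 0.2247

Answer: Price = 0.2247


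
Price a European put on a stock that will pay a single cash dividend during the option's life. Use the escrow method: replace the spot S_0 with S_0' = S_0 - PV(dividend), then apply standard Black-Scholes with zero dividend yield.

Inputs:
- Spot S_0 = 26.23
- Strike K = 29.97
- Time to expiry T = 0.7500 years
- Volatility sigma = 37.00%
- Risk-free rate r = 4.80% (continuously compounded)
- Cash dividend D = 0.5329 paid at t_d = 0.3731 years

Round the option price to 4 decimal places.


Answer: Price = 5.3065

Derivation:
PV(D) = D * exp(-r * t_d) = 0.5329 * 0.98225061 = 0.52344135
S_0' = S_0 - PV(D) = 26.2300 - 0.52344135 = 25.70655865
d1 = (ln(S_0'/K) + (r + sigma^2/2)*T) / (sigma*sqrt(T)) = -0.20632695
d2 = d1 - sigma*sqrt(T) = -0.52675635
exp(-rT) = 0.96464029
N(-d1) = 0.58173224; N(-d2) = 0.70081860
P = K * exp(-rT) * N(-d2) - S_0' * N(-d1) = 29.9700 * 0.96464029 * 0.70081860 - 25.70655865 * 0.58173224 = 5.3065


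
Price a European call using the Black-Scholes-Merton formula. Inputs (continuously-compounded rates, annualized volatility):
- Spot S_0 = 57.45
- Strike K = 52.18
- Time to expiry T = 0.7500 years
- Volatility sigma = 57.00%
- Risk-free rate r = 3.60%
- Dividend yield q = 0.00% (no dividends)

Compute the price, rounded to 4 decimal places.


Answer: Price = 14.2006

Derivation:
d1 = (ln(S/K) + (r - q + 0.5*sigma^2) * T) / (sigma * sqrt(T)) = 0.49642647
d2 = d1 - sigma * sqrt(T) = 0.00279199
exp(-rT) = 0.97336124; exp(-qT) = 1.00000000
C = S_0 * exp(-qT) * N(d1) - K * exp(-rT) * N(d2)
N(d1) = 0.69020322; N(d2) = 0.50111384
C = 57.4500 * 1.00000000 * 0.69020322 - 52.1800 * 0.97336124 * 0.50111384 = 14.2006


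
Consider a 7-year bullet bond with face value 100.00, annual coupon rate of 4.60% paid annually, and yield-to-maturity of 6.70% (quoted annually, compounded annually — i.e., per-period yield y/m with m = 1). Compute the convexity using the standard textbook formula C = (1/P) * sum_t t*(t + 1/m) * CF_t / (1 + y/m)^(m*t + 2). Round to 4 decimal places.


Coupon per period c = face * coupon_rate / m = 4.600000
Periods per year m = 1; per-period yield y/m = 0.067000
Number of cashflows N = 7
Cashflows (t years, CF_t, discount factor 1/(1+y/m)^(m*t), PV):
  t = 1.0000: CF_t = 4.600000, DF = 0.937207, PV = 4.311153
  t = 2.0000: CF_t = 4.600000, DF = 0.878357, PV = 4.040443
  t = 3.0000: CF_t = 4.600000, DF = 0.823203, PV = 3.786732
  t = 4.0000: CF_t = 4.600000, DF = 0.771511, PV = 3.548952
  t = 5.0000: CF_t = 4.600000, DF = 0.723066, PV = 3.326103
  t = 6.0000: CF_t = 4.600000, DF = 0.677663, PV = 3.117248
  t = 7.0000: CF_t = 104.600000, DF = 0.635110, PV = 66.432523
Price P = sum_t PV_t = 88.563154
Convexity numerator sum_t t*(t + 1/m) * CF_t / (1+y/m)^(m*t + 2):
  t = 1.0000: term = 7.573464
  t = 2.0000: term = 21.293713
  t = 3.0000: term = 39.913240
  t = 4.0000: term = 62.344954
  t = 5.0000: term = 87.645203
  t = 6.0000: term = 114.998392
  t = 7.0000: term = 3267.683135
Convexity = (1/P) * sum = 3601.452101 / 88.563154 = 40.665355

Answer: Convexity = 40.6654


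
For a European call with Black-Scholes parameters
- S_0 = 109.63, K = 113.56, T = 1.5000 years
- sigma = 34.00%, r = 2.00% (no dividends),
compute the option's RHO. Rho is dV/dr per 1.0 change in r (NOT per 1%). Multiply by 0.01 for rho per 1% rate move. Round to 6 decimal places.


Answer: Rho = 68.212784

Derivation:
d1 = 0.1956703512; d2 = -0.2207429051
phi(d1) = 0.3913777878; exp(-qT) = 1.0000000000; exp(-rT) = 0.9704455335
N(d2) = 0.4126463110
Rho = K*T*exp(-rT)*N(d2) = 113.5600 * 1.5000 * 0.9704455335 * 0.4126463110 = 68.212784


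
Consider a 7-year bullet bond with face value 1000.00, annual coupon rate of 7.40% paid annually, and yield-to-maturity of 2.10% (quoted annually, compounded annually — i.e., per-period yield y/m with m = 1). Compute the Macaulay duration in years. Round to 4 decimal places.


Coupon per period c = face * coupon_rate / m = 74.000000
Periods per year m = 1; per-period yield y/m = 0.021000
Number of cashflows N = 7
Cashflows (t years, CF_t, discount factor 1/(1+y/m)^(m*t), PV):
  t = 1.0000: CF_t = 74.000000, DF = 0.979432, PV = 72.477963
  t = 2.0000: CF_t = 74.000000, DF = 0.959287, PV = 70.987231
  t = 3.0000: CF_t = 74.000000, DF = 0.939556, PV = 69.527161
  t = 4.0000: CF_t = 74.000000, DF = 0.920231, PV = 68.097121
  t = 5.0000: CF_t = 74.000000, DF = 0.901304, PV = 66.696495
  t = 6.0000: CF_t = 74.000000, DF = 0.882766, PV = 65.324676
  t = 7.0000: CF_t = 1074.000000, DF = 0.864609, PV = 928.590180
Price P = sum_t PV_t = 1341.700827
Macaulay numerator sum_t t * PV_t:
  t * PV_t at t = 1.0000: 72.477963
  t * PV_t at t = 2.0000: 141.974462
  t * PV_t at t = 3.0000: 208.581482
  t * PV_t at t = 4.0000: 272.388484
  t * PV_t at t = 5.0000: 333.482473
  t * PV_t at t = 6.0000: 391.948059
  t * PV_t at t = 7.0000: 6500.131262
Macaulay duration D = (sum_t t * PV_t) / P = 7920.984184 / 1341.700827 = 5.903689

Answer: Macaulay duration = 5.9037 years


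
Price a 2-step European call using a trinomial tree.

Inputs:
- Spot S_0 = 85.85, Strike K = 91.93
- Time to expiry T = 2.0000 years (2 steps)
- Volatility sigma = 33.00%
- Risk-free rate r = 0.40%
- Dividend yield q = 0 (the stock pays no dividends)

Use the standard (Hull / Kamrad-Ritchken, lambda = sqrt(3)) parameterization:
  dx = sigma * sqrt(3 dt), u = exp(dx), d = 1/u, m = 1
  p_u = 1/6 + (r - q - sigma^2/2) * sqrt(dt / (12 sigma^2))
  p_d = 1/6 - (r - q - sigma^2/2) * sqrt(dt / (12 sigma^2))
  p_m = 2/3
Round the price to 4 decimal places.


Answer: Price = V(0,0) = 12.3850

Derivation:
dt = T/N = 1.000000; dx = sigma*sqrt(3*dt) = 0.571577
u = exp(dx) = 1.771057; d = 1/u = 0.564634
p_u = 0.122534, p_m = 0.666667, p_d = 0.210799
Discount per step: exp(-r*dt) = 0.996008
Stock lattice S(k, j) with j the centered position index:
  k=0: S(0,+0) = 85.8500
  k=1: S(1,-1) = 48.4739; S(1,+0) = 85.8500; S(1,+1) = 152.0453
  k=2: S(2,-2) = 27.3700; S(2,-1) = 48.4739; S(2,+0) = 85.8500; S(2,+1) = 152.0453; S(2,+2) = 269.2809
Terminal payoffs V(N, j) = max(S_T - K, 0):
  V(2,-2) = 0.000000; V(2,-1) = 0.000000; V(2,+0) = 0.000000; V(2,+1) = 60.115277; V(2,+2) = 177.350913
Backward induction: V(k, j) = exp(-r*dt) * [p_u * V(k+1, j+1) + p_m * V(k+1, j) + p_d * V(k+1, j-1)]
  V(1,-1) = exp(-r*dt) * [p_u*0.000000 + p_m*0.000000 + p_d*0.000000] = 0.000000
  V(1,+0) = exp(-r*dt) * [p_u*60.115277 + p_m*0.000000 + p_d*0.000000] = 7.336781
  V(1,+1) = exp(-r*dt) * [p_u*177.350913 + p_m*60.115277 + p_d*0.000000] = 61.561693
  V(0,+0) = exp(-r*dt) * [p_u*61.561693 + p_m*7.336781 + p_d*0.000000] = 12.384971


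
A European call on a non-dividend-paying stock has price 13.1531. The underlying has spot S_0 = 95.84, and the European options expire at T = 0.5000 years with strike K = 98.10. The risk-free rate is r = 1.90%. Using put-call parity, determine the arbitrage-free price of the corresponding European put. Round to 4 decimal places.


Answer: Put price = 14.4856

Derivation:
Put-call parity: C - P = S_0 * exp(-qT) - K * exp(-rT).
S_0 * exp(-qT) = 95.8400 * 1.00000000 = 95.84000000
K * exp(-rT) = 98.1000 * 0.99054498 = 97.17246278
P = C - S*exp(-qT) + K*exp(-rT)
P = 13.1531 - 95.84000000 + 97.17246278 = 14.4856


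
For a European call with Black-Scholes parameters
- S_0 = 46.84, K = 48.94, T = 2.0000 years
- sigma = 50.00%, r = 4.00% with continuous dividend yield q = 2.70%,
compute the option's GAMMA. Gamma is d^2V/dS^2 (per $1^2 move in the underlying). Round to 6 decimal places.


d1 = 0.3282990446; d2 = -0.3788077366
phi(d1) = 0.3780122545; exp(-qT) = 0.9474321065; exp(-rT) = 0.9231163464
Gamma = exp(-qT) * phi(d1) / (S * sigma * sqrt(T)) = 0.9474321065 * 0.3780122545 / (46.8400 * 0.5000 * 1.4142135624) = 0.010813

Answer: Gamma = 0.010813


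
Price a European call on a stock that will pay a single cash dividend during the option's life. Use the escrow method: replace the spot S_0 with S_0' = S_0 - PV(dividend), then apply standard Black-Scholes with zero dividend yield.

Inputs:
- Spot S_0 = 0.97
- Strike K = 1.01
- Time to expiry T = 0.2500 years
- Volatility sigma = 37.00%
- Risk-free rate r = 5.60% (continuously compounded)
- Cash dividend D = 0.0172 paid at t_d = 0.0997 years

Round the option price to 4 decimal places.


PV(D) = D * exp(-r * t_d) = 0.0172 * 0.99443236 = 0.01710424
S_0' = S_0 - PV(D) = 0.9700 - 0.01710424 = 0.95289576
d1 = (ln(S_0'/K) + (r + sigma^2/2)*T) / (sigma*sqrt(T)) = -0.14641940
d2 = d1 - sigma*sqrt(T) = -0.33141940
exp(-rT) = 0.98609754
N(d1) = 0.44179516; N(d2) = 0.37016386
C = S_0' * N(d1) - K * exp(-rT) * N(d2) = 0.95289576 * 0.44179516 - 1.0100 * 0.98609754 * 0.37016386 = 0.0523

Answer: Price = 0.0523


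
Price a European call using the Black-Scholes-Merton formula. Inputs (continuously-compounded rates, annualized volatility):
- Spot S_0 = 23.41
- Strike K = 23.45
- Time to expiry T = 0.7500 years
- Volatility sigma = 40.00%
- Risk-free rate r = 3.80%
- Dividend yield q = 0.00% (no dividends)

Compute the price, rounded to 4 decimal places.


d1 = (ln(S/K) + (r - q + 0.5*sigma^2) * T) / (sigma * sqrt(T)) = 0.25054919
d2 = d1 - sigma * sqrt(T) = -0.09586097
exp(-rT) = 0.97190229; exp(-qT) = 1.00000000
C = S_0 * exp(-qT) * N(d1) - K * exp(-rT) * N(d2)
N(d1) = 0.59891867; N(d2) = 0.46181550
C = 23.4100 * 1.00000000 * 0.59891867 - 23.4500 * 0.97190229 * 0.46181550 = 3.4954

Answer: Price = 3.4954


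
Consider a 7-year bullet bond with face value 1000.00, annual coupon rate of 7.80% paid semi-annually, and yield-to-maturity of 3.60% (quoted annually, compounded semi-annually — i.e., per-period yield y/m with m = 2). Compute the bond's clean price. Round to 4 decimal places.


Answer: Price = 1257.8466

Derivation:
Coupon per period c = face * coupon_rate / m = 39.000000
Periods per year m = 2; per-period yield y/m = 0.018000
Number of cashflows N = 14
Cashflows (t years, CF_t, discount factor 1/(1+y/m)^(m*t), PV):
  t = 0.5000: CF_t = 39.000000, DF = 0.982318, PV = 38.310413
  t = 1.0000: CF_t = 39.000000, DF = 0.964949, PV = 37.633018
  t = 1.5000: CF_t = 39.000000, DF = 0.947887, PV = 36.967601
  t = 2.0000: CF_t = 39.000000, DF = 0.931127, PV = 36.313950
  t = 2.5000: CF_t = 39.000000, DF = 0.914663, PV = 35.671857
  t = 3.0000: CF_t = 39.000000, DF = 0.898490, PV = 35.041117
  t = 3.5000: CF_t = 39.000000, DF = 0.882603, PV = 34.421529
  t = 4.0000: CF_t = 39.000000, DF = 0.866997, PV = 33.812897
  t = 4.5000: CF_t = 39.000000, DF = 0.851667, PV = 33.215027
  t = 5.0000: CF_t = 39.000000, DF = 0.836608, PV = 32.627728
  t = 5.5000: CF_t = 39.000000, DF = 0.821816, PV = 32.050813
  t = 6.0000: CF_t = 39.000000, DF = 0.807285, PV = 31.484099
  t = 6.5000: CF_t = 39.000000, DF = 0.793010, PV = 30.927406
  t = 7.0000: CF_t = 1039.000000, DF = 0.778989, PV = 809.369166
Price P = sum_t PV_t = 1257.846621


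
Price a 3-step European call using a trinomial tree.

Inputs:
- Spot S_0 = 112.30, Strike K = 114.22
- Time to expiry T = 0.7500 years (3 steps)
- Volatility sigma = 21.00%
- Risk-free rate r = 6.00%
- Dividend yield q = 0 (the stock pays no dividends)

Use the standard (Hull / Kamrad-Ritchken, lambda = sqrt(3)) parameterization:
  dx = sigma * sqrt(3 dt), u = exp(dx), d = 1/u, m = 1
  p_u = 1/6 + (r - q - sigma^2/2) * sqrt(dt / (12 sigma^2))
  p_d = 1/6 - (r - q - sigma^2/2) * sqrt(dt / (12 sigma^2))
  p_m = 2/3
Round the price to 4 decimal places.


Answer: Price = V(0,0) = 9.2461

Derivation:
dt = T/N = 0.250000; dx = sigma*sqrt(3*dt) = 0.181865
u = exp(dx) = 1.199453; d = 1/u = 0.833714
p_u = 0.192751, p_m = 0.666667, p_d = 0.140583
Discount per step: exp(-r*dt) = 0.985112
Stock lattice S(k, j) with j the centered position index:
  k=0: S(0,+0) = 112.3000
  k=1: S(1,-1) = 93.6260; S(1,+0) = 112.3000; S(1,+1) = 134.6985
  k=2: S(2,-2) = 78.0573; S(2,-1) = 93.6260; S(2,+0) = 112.3000; S(2,+1) = 134.6985; S(2,+2) = 161.5645
  k=3: S(3,-3) = 65.0774; S(3,-2) = 78.0573; S(3,-1) = 93.6260; S(3,+0) = 112.3000; S(3,+1) = 134.6985; S(3,+2) = 161.5645; S(3,+3) = 193.7890
Terminal payoffs V(N, j) = max(S_T - K, 0):
  V(3,-3) = 0.000000; V(3,-2) = 0.000000; V(3,-1) = 0.000000; V(3,+0) = 0.000000; V(3,+1) = 20.478534; V(3,+2) = 47.344514; V(3,+3) = 79.568986
Backward induction: V(k, j) = exp(-r*dt) * [p_u * V(k+1, j+1) + p_m * V(k+1, j) + p_d * V(k+1, j-1)]
  V(2,-2) = exp(-r*dt) * [p_u*0.000000 + p_m*0.000000 + p_d*0.000000] = 0.000000
  V(2,-1) = exp(-r*dt) * [p_u*0.000000 + p_m*0.000000 + p_d*0.000000] = 0.000000
  V(2,+0) = exp(-r*dt) * [p_u*20.478534 + p_m*0.000000 + p_d*0.000000] = 3.888481
  V(2,+1) = exp(-r*dt) * [p_u*47.344514 + p_m*20.478534 + p_d*0.000000] = 22.438915
  V(2,+2) = exp(-r*dt) * [p_u*79.568986 + p_m*47.344514 + p_d*20.478534] = 49.037792
  V(1,-1) = exp(-r*dt) * [p_u*3.888481 + p_m*0.000000 + p_d*0.000000] = 0.738348
  V(1,+0) = exp(-r*dt) * [p_u*22.438915 + p_m*3.888481 + p_d*0.000000] = 6.814446
  V(1,+1) = exp(-r*dt) * [p_u*49.037792 + p_m*22.438915 + p_d*3.888481] = 24.586414
  V(0,+0) = exp(-r*dt) * [p_u*24.586414 + p_m*6.814446 + p_d*0.738348] = 9.246071


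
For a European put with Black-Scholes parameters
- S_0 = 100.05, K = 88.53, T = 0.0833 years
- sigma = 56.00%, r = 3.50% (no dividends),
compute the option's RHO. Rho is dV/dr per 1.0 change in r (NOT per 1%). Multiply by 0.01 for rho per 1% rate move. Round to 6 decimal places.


d1 = 0.8557147083; d2 = 0.6940889678
phi(d1) = 0.2766333311; exp(-qT) = 1.0000000000; exp(-rT) = 0.9970887459
N(-d2) = 0.2438132084
Rho = -K*T*exp(-rT)*N(-d2) = -88.5300 * 0.0833 * 0.9970887459 * 0.2438132084 = -1.792778

Answer: Rho = -1.792778


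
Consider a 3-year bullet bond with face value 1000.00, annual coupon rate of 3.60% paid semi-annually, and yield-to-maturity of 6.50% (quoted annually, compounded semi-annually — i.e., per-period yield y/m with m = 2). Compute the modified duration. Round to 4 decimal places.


Answer: Modified duration = 2.7739

Derivation:
Coupon per period c = face * coupon_rate / m = 18.000000
Periods per year m = 2; per-period yield y/m = 0.032500
Number of cashflows N = 6
Cashflows (t years, CF_t, discount factor 1/(1+y/m)^(m*t), PV):
  t = 0.5000: CF_t = 18.000000, DF = 0.968523, PV = 17.433414
  t = 1.0000: CF_t = 18.000000, DF = 0.938037, PV = 16.884663
  t = 1.5000: CF_t = 18.000000, DF = 0.908510, PV = 16.353184
  t = 2.0000: CF_t = 18.000000, DF = 0.879913, PV = 15.838435
  t = 2.5000: CF_t = 18.000000, DF = 0.852216, PV = 15.339889
  t = 3.0000: CF_t = 1018.000000, DF = 0.825391, PV = 840.247862
Price P = sum_t PV_t = 922.097446
First compute Macaulay numerator sum_t t * PV_t:
  t * PV_t at t = 0.5000: 8.716707
  t * PV_t at t = 1.0000: 16.884663
  t * PV_t at t = 1.5000: 24.529776
  t * PV_t at t = 2.0000: 31.676870
  t * PV_t at t = 2.5000: 38.349721
  t * PV_t at t = 3.0000: 2520.743586
Macaulay duration D = 2640.901322 / 922.097446 = 2.864015
Modified duration = D / (1 + y/m) = 2.864015 / (1 + 0.032500) = 2.773865


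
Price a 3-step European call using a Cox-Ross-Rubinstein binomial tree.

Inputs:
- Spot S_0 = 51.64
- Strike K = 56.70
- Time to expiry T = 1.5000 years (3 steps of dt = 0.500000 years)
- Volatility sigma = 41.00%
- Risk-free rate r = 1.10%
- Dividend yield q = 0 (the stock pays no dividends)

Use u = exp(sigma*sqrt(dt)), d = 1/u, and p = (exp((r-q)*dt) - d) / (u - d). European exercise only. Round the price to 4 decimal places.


Answer: Price = V(0,0) = 9.3854

Derivation:
dt = T/N = 0.500000
u = exp(sigma*sqrt(dt)) = 1.336312; d = 1/u = 0.748328
p = (exp((r-q)*dt) - d) / (u - d) = 0.437405
Discount per step: exp(-r*dt) = 0.994515
Stock lattice S(k, i) with i counting down-moves:
  k=0: S(0,0) = 51.6400
  k=1: S(1,0) = 69.0072; S(1,1) = 38.6437
  k=2: S(2,0) = 92.2151; S(2,1) = 51.6400; S(2,2) = 28.9181
  k=3: S(3,0) = 123.2282; S(3,1) = 69.0072; S(3,2) = 38.6437; S(3,3) = 21.6403
Terminal payoffs V(N, i) = max(S_T - K, 0):
  V(3,0) = 66.528198; V(3,1) = 12.307165; V(3,2) = 0.000000; V(3,3) = 0.000000
Backward induction: V(k, i) = exp(-r*dt) * [p * V(k+1, i) + (1-p) * V(k+1, i+1)].
  V(2,0) = exp(-r*dt) * [p*66.528198 + (1-p)*12.307165] = 35.826116
  V(2,1) = exp(-r*dt) * [p*12.307165 + (1-p)*0.000000] = 5.353686
  V(2,2) = exp(-r*dt) * [p*0.000000 + (1-p)*0.000000] = 0.000000
  V(1,0) = exp(-r*dt) * [p*35.826116 + (1-p)*5.353686] = 18.580000
  V(1,1) = exp(-r*dt) * [p*5.353686 + (1-p)*0.000000] = 2.328884
  V(0,0) = exp(-r*dt) * [p*18.580000 + (1-p)*2.328884] = 9.385437


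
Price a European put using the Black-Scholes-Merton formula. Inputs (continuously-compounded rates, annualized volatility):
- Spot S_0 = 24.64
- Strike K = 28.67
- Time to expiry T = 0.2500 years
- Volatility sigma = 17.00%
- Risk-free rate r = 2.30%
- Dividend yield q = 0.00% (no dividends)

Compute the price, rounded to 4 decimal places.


d1 = (ln(S/K) + (r - q + 0.5*sigma^2) * T) / (sigma * sqrt(T)) = -1.67197225
d2 = d1 - sigma * sqrt(T) = -1.75697225
exp(-rT) = 0.99426650; exp(-qT) = 1.00000000
P = K * exp(-rT) * N(-d2) - S_0 * exp(-qT) * N(-d1)
N(-d1) = 0.95273510; N(-d2) = 0.96053873
P = 28.6700 * 0.99426650 * 0.96053873 - 24.6400 * 1.00000000 * 0.95273510 = 3.9054

Answer: Price = 3.9054


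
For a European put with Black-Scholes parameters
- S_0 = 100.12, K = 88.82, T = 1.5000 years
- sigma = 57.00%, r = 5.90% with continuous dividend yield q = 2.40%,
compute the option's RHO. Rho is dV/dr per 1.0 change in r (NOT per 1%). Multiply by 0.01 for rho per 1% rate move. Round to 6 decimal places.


Answer: Rho = -65.941167

Derivation:
d1 = 0.5958027358; d2 = -0.1023018408
phi(d1) = 0.3340618969; exp(-qT) = 0.9646402935; exp(-rT) = 0.9153031107
N(-d2) = 0.5407414529
Rho = -K*T*exp(-rT)*N(-d2) = -88.8200 * 1.5000 * 0.9153031107 * 0.5407414529 = -65.941167


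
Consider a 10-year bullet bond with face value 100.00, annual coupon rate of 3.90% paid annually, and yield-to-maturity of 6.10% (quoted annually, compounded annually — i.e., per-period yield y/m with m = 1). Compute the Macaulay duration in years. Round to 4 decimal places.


Answer: Macaulay duration = 8.3020 years

Derivation:
Coupon per period c = face * coupon_rate / m = 3.900000
Periods per year m = 1; per-period yield y/m = 0.061000
Number of cashflows N = 10
Cashflows (t years, CF_t, discount factor 1/(1+y/m)^(m*t), PV):
  t = 1.0000: CF_t = 3.900000, DF = 0.942507, PV = 3.675778
  t = 2.0000: CF_t = 3.900000, DF = 0.888320, PV = 3.464446
  t = 3.0000: CF_t = 3.900000, DF = 0.837247, PV = 3.265265
  t = 4.0000: CF_t = 3.900000, DF = 0.789112, PV = 3.077536
  t = 5.0000: CF_t = 3.900000, DF = 0.743743, PV = 2.900599
  t = 6.0000: CF_t = 3.900000, DF = 0.700983, PV = 2.733835
  t = 7.0000: CF_t = 3.900000, DF = 0.660682, PV = 2.576659
  t = 8.0000: CF_t = 3.900000, DF = 0.622697, PV = 2.428519
  t = 9.0000: CF_t = 3.900000, DF = 0.586897, PV = 2.288896
  t = 10.0000: CF_t = 103.900000, DF = 0.553154, PV = 57.472714
Price P = sum_t PV_t = 83.884247
Macaulay numerator sum_t t * PV_t:
  t * PV_t at t = 1.0000: 3.675778
  t * PV_t at t = 2.0000: 6.928893
  t * PV_t at t = 3.0000: 9.795795
  t * PV_t at t = 4.0000: 12.310142
  t * PV_t at t = 5.0000: 14.502995
  t * PV_t at t = 6.0000: 16.403010
  t * PV_t at t = 7.0000: 18.036612
  t * PV_t at t = 8.0000: 19.428153
  t * PV_t at t = 9.0000: 20.600068
  t * PV_t at t = 10.0000: 574.727143
Macaulay duration D = (sum_t t * PV_t) / P = 696.408590 / 83.884247 = 8.302019


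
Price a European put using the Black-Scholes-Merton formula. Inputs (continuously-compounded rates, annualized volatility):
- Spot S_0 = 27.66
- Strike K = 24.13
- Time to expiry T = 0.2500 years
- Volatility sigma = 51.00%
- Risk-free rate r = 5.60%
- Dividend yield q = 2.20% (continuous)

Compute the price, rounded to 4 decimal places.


d1 = (ln(S/K) + (r - q + 0.5*sigma^2) * T) / (sigma * sqrt(T)) = 0.69625077
d2 = d1 - sigma * sqrt(T) = 0.44125077
exp(-rT) = 0.98609754; exp(-qT) = 0.99451510
P = K * exp(-rT) * N(-d2) - S_0 * exp(-qT) * N(-d1)
N(-d1) = 0.24313590; N(-d2) = 0.32951573
P = 24.1300 * 0.98609754 * 0.32951573 - 27.6600 * 0.99451510 * 0.24313590 = 1.1524

Answer: Price = 1.1524


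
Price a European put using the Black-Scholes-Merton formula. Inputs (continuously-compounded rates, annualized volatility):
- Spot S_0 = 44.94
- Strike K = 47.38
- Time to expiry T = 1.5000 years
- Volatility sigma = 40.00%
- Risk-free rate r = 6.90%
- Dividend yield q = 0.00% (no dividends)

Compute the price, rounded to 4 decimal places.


d1 = (ln(S/K) + (r - q + 0.5*sigma^2) * T) / (sigma * sqrt(T)) = 0.34829309
d2 = d1 - sigma * sqrt(T) = -0.14160486
exp(-rT) = 0.90167602; exp(-qT) = 1.00000000
P = K * exp(-rT) * N(-d2) - S_0 * exp(-qT) * N(-d1)
N(-d1) = 0.36381004; N(-d2) = 0.55630394
P = 47.3800 * 0.90167602 * 0.55630394 - 44.9400 * 1.00000000 * 0.36381004 = 7.4165

Answer: Price = 7.4165


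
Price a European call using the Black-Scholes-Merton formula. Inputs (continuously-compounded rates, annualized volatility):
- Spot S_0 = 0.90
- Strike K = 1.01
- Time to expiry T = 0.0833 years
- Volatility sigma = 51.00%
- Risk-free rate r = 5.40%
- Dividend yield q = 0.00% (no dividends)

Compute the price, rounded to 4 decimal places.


Answer: Price = 0.0182

Derivation:
d1 = (ln(S/K) + (r - q + 0.5*sigma^2) * T) / (sigma * sqrt(T)) = -0.67923210
d2 = d1 - sigma * sqrt(T) = -0.82642697
exp(-rT) = 0.99551190; exp(-qT) = 1.00000000
C = S_0 * exp(-qT) * N(d1) - K * exp(-rT) * N(d2)
N(d1) = 0.24849540; N(d2) = 0.20428096
C = 0.9000 * 1.00000000 * 0.24849540 - 1.0100 * 0.99551190 * 0.20428096 = 0.0182
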